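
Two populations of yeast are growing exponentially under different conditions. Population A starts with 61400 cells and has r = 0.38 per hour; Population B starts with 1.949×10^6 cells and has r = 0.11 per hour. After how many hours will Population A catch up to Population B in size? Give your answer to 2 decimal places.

12.81 hours

Set 61400·e^(0.38t) = 1.949×10^6·e^(0.11t).
e^((0.38 − 0.11)t) = 1.949×10^6/61400 → e^(0.27·t) = 31.743.
0.27·t = ln(31.743) = 3.4577, so t = 3.4577/0.27 = 12.806.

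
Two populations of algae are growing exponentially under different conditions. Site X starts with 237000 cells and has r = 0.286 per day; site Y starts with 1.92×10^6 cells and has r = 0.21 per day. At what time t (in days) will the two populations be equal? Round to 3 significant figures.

27.5 days

Set 237000·e^(0.286t) = 1.92×10^6·e^(0.21t).
e^((0.286 − 0.21)t) = 1.92×10^6/237000 → e^(0.076·t) = 8.1013.
0.076·t = ln(8.1013) = 2.092, so t = 2.092/0.076 = 27.527.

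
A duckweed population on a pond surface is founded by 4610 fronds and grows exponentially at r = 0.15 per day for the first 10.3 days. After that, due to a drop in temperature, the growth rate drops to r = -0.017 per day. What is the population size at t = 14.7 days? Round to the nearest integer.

Phase 1: N(10.3) = 4610·e^(0.15×10.3) = 4610·e^1.545 = 21611.5.
Phase 2 runs for 14.7 − 10.3 = 4.4 days at r = -0.017.
N(14.7) = 21611.5·e^(-0.017×4.4) = 21611.5·e^-0.0748 = 20054.

20054 fronds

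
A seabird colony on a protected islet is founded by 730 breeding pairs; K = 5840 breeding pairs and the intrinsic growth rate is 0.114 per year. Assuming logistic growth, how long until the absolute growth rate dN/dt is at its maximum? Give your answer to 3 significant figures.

Logistic growth is fastest at N = K/2 = 2920.
A = (K − N₀)/N₀ = 7. Set K/(1 + A·e^(−rt)) = K/2 → A·e^(−rt) = 1.
e^(−0.114t) = 1/7 = 0.142857, so t = ln(7)/0.114 = 1.9459/0.114 = 17.069.

17.1 years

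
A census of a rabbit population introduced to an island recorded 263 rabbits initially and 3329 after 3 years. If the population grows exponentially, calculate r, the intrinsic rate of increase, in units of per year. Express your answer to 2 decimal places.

From N(t) = N₀·e^(rt): e^(r·3) = 3329/263 = 12.658.
r·3 = ln(12.658) = 2.5383, so r = 2.5383/3 = 0.84609.

0.85 per year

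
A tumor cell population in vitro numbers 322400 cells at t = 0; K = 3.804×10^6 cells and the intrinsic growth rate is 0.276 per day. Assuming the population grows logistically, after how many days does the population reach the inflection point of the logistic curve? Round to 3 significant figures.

Logistic growth is fastest at N = K/2 = 1.902×10^6.
A = (K − N₀)/N₀ = 10.799. Set K/(1 + A·e^(−rt)) = K/2 → A·e^(−rt) = 1.
e^(−0.276t) = 1/10.799 = 0.0926011, so t = ln(10.799)/0.276 = 2.3795/0.276 = 8.6212.

8.62 days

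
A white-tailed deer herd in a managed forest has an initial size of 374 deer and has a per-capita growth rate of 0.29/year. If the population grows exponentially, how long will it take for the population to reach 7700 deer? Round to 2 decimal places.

Set N₀·e^(rt) = 7700: e^(0.29·t) = 7700/374 = 20.588.
0.29·t = ln(20.588) = 3.0247, so t = 3.0247/0.29 = 10.43.

10.43 years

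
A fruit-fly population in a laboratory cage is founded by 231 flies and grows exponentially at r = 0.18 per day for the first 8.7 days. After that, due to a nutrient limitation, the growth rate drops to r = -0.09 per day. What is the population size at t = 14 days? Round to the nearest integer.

Phase 1: N(8.7) = 231·e^(0.18×8.7) = 231·e^1.566 = 1105.9.
Phase 2 runs for 14 − 8.7 = 5.3 days at r = -0.09.
N(14) = 1105.9·e^(-0.09×5.3) = 1105.9·e^-0.477 = 686.371.

686 flies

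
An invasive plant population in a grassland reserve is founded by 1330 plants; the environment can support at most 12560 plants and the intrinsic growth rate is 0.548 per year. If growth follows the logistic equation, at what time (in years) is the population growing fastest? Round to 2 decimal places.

Logistic growth is fastest at N = K/2 = 6280.
A = (K − N₀)/N₀ = 8.4436. Set K/(1 + A·e^(−rt)) = K/2 → A·e^(−rt) = 1.
e^(−0.548t) = 1/8.4436 = 0.118433, so t = ln(8.4436)/0.548 = 2.1334/0.548 = 3.8931.

3.89 years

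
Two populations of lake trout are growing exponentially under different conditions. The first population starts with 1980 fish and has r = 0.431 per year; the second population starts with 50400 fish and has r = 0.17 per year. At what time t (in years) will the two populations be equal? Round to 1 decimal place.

Set 1980·e^(0.431t) = 50400·e^(0.17t).
e^((0.431 − 0.17)t) = 50400/1980 → e^(0.261·t) = 25.455.
0.261·t = ln(25.455) = 3.2369, so t = 3.2369/0.261 = 12.402.

12.4 years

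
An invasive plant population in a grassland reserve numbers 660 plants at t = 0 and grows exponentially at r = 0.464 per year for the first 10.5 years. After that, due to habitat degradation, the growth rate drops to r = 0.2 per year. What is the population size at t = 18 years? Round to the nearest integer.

386250 plants

Phase 1: N(10.5) = 660·e^(0.464×10.5) = 660·e^4.872 = 86184.
Phase 2 runs for 18 − 10.5 = 7.5 years at r = 0.2.
N(18) = 86184·e^(0.2×7.5) = 86184·e^1.5 = 386250.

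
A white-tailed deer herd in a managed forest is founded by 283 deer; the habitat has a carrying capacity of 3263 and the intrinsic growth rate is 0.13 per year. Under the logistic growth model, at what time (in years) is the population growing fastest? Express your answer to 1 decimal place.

18.1 years

Logistic growth is fastest at N = K/2 = 1631.5.
A = (K − N₀)/N₀ = 10.53. Set K/(1 + A·e^(−rt)) = K/2 → A·e^(−rt) = 1.
e^(−0.13t) = 1/10.53 = 0.0949664, so t = ln(10.53)/0.13 = 2.3542/0.13 = 18.109.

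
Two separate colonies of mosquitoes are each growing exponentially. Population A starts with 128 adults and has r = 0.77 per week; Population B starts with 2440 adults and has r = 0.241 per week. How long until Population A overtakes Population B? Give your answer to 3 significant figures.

Set 128·e^(0.77t) = 2440·e^(0.241t).
e^((0.77 − 0.241)t) = 2440/128 → e^(0.529·t) = 19.062.
0.529·t = ln(19.062) = 2.9477, so t = 2.9477/0.529 = 5.5723.

5.57 weeks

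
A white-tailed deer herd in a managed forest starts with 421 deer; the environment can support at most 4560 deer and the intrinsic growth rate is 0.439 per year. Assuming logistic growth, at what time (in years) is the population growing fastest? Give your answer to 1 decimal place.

5.2 years

Logistic growth is fastest at N = K/2 = 2280.
A = (K − N₀)/N₀ = 9.8314. Set K/(1 + A·e^(−rt)) = K/2 → A·e^(−rt) = 1.
e^(−0.439t) = 1/9.8314 = 0.101715, so t = ln(9.8314)/0.439 = 2.2856/0.439 = 5.2063.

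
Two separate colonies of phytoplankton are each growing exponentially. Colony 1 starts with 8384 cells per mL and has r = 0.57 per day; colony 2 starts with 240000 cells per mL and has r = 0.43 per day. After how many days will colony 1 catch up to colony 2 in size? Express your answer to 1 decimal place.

Set 8384·e^(0.57t) = 240000·e^(0.43t).
e^((0.57 − 0.43)t) = 240000/8384 → e^(0.14·t) = 28.626.
0.14·t = ln(28.626) = 3.3543, so t = 3.3543/0.14 = 23.959.

24.0 days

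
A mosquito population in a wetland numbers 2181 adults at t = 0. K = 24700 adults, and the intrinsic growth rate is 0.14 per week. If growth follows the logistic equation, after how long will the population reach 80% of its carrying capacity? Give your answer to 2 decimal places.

A = (K − N₀)/N₀ = (24700 − 2181)/2181 = 10.325.
Solve 24700/(1 + 10.325·e^(−0.14t)) = 19760: 1 + 10.325·e^(−0.14t) = 1.25, so e^(−0.14t) = 0.0242129.
−0.14·t = ln(0.0242129) = -3.7209, so t = 3.7209/0.14 = 26.578.

26.58 weeks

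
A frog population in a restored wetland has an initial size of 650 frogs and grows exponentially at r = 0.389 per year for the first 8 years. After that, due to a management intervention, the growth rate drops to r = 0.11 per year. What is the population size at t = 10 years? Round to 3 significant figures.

18200 frogs

Phase 1: N(8) = 650·e^(0.389×8) = 650·e^3.112 = 14602.9.
Phase 2 runs for 10 − 8 = 2 years at r = 0.11.
N(10) = 14602.9·e^(0.11×2) = 14602.9·e^0.22 = 18196.3.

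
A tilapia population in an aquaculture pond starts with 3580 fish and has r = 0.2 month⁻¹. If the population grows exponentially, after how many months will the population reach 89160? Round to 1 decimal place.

Set N₀·e^(rt) = 89160: e^(0.2·t) = 89160/3580 = 24.905.
0.2·t = ln(24.905) = 3.2151, so t = 3.2151/0.2 = 16.075.

16.1 months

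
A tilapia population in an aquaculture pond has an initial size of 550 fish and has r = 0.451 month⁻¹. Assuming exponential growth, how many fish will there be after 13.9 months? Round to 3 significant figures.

290000 fish

N(t) = N₀·e^(rt) = 550 × e^(0.451×13.9) = 550 × e^6.269.
e^6.269 ≈ 527.9, so N ≈ 550 × 527.9 = 290343.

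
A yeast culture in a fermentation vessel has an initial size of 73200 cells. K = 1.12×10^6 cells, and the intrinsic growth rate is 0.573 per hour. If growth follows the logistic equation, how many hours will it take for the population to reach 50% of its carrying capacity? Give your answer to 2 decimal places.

A = (K − N₀)/N₀ = (1.12×10^6 − 73200)/73200 = 14.301.
Solve 1.12×10^6/(1 + 14.301·e^(−0.573t)) = 560000: 1 + 14.301·e^(−0.573t) = 2, so e^(−0.573t) = 0.0699274.
−0.573·t = ln(0.0699274) = -2.6603, so t = 2.6603/0.573 = 4.6428.

4.64 hours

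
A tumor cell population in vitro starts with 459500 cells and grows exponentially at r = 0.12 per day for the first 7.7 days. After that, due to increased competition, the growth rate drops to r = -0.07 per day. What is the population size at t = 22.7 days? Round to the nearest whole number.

Phase 1: N(7.7) = 459500·e^(0.12×7.7) = 459500·e^0.924 = 1.15764×10^6.
Phase 2 runs for 22.7 − 7.7 = 15 days at r = -0.07.
N(22.7) = 1.15764×10^6·e^(-0.07×15) = 1.15764×10^6·e^-1.05 = 405102.

405102 cells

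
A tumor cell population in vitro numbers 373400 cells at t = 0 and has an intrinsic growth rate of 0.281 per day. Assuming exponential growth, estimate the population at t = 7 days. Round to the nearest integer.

2669510 cells

N(t) = N₀·e^(rt) = 373400 × e^(0.281×7) = 373400 × e^1.967.
e^1.967 ≈ 7.1492, so N ≈ 373400 × 7.1492 = 2.66951×10^6.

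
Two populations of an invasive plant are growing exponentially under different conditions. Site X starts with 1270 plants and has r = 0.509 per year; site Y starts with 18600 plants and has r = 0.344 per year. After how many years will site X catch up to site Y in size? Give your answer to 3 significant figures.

16.3 years

Set 1270·e^(0.509t) = 18600·e^(0.344t).
e^((0.509 − 0.344)t) = 18600/1270 → e^(0.165·t) = 14.646.
0.165·t = ln(14.646) = 2.6841, so t = 2.6841/0.165 = 16.268.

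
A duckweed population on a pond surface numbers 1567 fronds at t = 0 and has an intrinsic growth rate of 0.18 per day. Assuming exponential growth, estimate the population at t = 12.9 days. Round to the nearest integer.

N(t) = N₀·e^(rt) = 1567 × e^(0.18×12.9) = 1567 × e^2.322.
e^2.322 ≈ 10.196, so N ≈ 1567 × 10.196 = 15977.2.

15977 fronds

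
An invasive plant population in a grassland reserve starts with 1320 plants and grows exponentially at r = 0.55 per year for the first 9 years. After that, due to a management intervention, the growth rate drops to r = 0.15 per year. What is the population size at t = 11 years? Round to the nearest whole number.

Phase 1: N(9) = 1320·e^(0.55×9) = 1320·e^4.95 = 186351.
Phase 2 runs for 11 − 9 = 2 years at r = 0.15.
N(11) = 186351·e^(0.15×2) = 186351·e^0.3 = 251547.

251547 plants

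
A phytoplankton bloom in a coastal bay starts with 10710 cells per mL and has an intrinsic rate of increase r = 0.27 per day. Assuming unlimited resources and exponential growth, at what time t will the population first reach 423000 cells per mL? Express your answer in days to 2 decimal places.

Set N₀·e^(rt) = 423000: e^(0.27·t) = 423000/10710 = 39.496.
0.27·t = ln(39.496) = 3.6762, so t = 3.6762/0.27 = 13.616.

13.62 days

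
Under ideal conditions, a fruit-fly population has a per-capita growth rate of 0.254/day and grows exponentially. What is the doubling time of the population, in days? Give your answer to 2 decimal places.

Doubling time t_d = ln(2)/r = 0.6931/0.254 = 2.7289.

2.73 days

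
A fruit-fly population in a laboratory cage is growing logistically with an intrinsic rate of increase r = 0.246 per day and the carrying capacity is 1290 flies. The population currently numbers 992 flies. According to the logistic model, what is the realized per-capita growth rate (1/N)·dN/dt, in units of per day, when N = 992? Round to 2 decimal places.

0.06 per day

(1/N)·dN/dt = r(1 − N/K) = 0.246 × (1 − 992/1290).
= 0.246 × 0.23101 = 0.056828.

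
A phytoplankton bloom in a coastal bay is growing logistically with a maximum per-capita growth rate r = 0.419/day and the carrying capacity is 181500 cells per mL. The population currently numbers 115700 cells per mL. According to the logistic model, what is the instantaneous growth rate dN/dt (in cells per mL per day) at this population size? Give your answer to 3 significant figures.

dN/dt = rN(1 − N/K) = 0.419 × 115700 × (1 − 115700/181500).
1 − 115700/181500 = 0.36253; dN/dt = 0.419 × 115700 × 0.36253 = 17575.

17600 cells per mL per day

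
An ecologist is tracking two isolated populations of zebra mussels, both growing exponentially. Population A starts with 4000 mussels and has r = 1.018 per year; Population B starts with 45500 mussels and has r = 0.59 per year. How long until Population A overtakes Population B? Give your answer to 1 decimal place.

5.7 years

Set 4000·e^(1.018t) = 45500·e^(0.59t).
e^((1.018 − 0.59)t) = 45500/4000 → e^(0.428·t) = 11.375.
0.428·t = ln(11.375) = 2.4314, so t = 2.4314/0.428 = 5.6809.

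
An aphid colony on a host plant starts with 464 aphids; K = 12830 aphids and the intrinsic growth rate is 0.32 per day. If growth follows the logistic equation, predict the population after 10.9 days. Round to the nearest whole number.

A = (K − N₀)/N₀ = (12830 − 464)/464 = 26.651.
N(t) = K/(1 + A·e^(−rt)) = 12830/(1 + 26.651×e^(−0.32×10.9)).
e^(−3.488) = 0.030562; denominator = 1 + 26.651×0.030562 = 1.8145.
N = 12830/1.8145 = 7070.81.

7071 aphids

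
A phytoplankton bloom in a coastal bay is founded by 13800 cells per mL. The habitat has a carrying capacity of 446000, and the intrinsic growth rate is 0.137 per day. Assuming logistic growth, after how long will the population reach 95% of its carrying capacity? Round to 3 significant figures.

A = (K − N₀)/N₀ = (446000 − 13800)/13800 = 31.319.
Solve 446000/(1 + 31.319·e^(−0.137t)) = 423700: 1 + 31.319·e^(−0.137t) = 1.0526, so e^(−0.137t) = 0.00168051.
−0.137·t = ln(0.00168051) = -6.3887, so t = 6.3887/0.137 = 46.633.

46.6 days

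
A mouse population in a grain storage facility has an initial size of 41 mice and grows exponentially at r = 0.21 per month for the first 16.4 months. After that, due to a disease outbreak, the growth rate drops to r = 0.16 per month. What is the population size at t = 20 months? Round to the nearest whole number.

Phase 1: N(16.4) = 41·e^(0.21×16.4) = 41·e^3.444 = 1283.79.
Phase 2 runs for 20 − 16.4 = 3.6 months at r = 0.16.
N(20) = 1283.79·e^(0.16×3.6) = 1283.79·e^0.576 = 2283.75.

2284 mice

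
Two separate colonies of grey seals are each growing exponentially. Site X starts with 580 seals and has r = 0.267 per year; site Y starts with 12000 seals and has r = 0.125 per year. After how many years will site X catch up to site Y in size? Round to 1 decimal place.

Set 580·e^(0.267t) = 12000·e^(0.125t).
e^((0.267 − 0.125)t) = 12000/580 → e^(0.142·t) = 20.69.
0.142·t = ln(20.69) = 3.0296, so t = 3.0296/0.142 = 21.335.

21.3 years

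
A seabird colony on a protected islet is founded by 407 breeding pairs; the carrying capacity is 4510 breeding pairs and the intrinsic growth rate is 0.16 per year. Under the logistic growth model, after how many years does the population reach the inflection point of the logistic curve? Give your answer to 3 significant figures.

14.4 years

Logistic growth is fastest at N = K/2 = 2255.
A = (K − N₀)/N₀ = 10.081. Set K/(1 + A·e^(−rt)) = K/2 → A·e^(−rt) = 1.
e^(−0.16t) = 1/10.081 = 0.0991957, so t = ln(10.081)/0.16 = 2.3107/0.16 = 14.442.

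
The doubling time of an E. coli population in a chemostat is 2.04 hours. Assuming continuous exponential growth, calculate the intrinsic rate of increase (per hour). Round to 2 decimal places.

0.34 per hour

r = ln(2)/t_d = 0.6931/2.04 = 0.33978.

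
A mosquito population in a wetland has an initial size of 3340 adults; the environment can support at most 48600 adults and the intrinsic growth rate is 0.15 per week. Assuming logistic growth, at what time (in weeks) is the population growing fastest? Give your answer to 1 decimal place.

Logistic growth is fastest at N = K/2 = 24300.
A = (K − N₀)/N₀ = 13.551. Set K/(1 + A·e^(−rt)) = K/2 → A·e^(−rt) = 1.
e^(−0.15t) = 1/13.551 = 0.0737958, so t = ln(13.551)/0.15 = 2.6065/0.15 = 17.376.

17.4 weeks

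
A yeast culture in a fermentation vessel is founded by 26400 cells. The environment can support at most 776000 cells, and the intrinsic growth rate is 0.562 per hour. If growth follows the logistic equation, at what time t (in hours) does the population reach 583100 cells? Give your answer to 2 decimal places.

A = (K − N₀)/N₀ = (776000 − 26400)/26400 = 28.394.
Solve 776000/(1 + 28.394·e^(−0.562t)) = 583100: 1 + 28.394·e^(−0.562t) = 1.3308, so e^(−0.562t) = 0.011651.
−0.562·t = ln(0.011651) = -4.4524, so t = 4.4524/0.562 = 7.9224.

7.92 hours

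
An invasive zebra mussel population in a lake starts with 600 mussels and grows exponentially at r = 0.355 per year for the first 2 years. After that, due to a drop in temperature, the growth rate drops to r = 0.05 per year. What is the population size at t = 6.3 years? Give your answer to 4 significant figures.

1513 mussels

Phase 1: N(2) = 600·e^(0.355×2) = 600·e^0.71 = 1220.39.
Phase 2 runs for 6.3 − 2 = 4.3 years at r = 0.05.
N(6.3) = 1220.39·e^(0.05×4.3) = 1220.39·e^0.215 = 1513.12.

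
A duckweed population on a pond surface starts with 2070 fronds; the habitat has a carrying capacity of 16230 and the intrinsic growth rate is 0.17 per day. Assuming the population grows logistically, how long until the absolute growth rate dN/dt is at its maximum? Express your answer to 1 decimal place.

11.3 days

Logistic growth is fastest at N = K/2 = 8115.
A = (K − N₀)/N₀ = 6.8406. Set K/(1 + A·e^(−rt)) = K/2 → A·e^(−rt) = 1.
e^(−0.17t) = 1/6.8406 = 0.146186, so t = ln(6.8406)/0.17 = 1.9229/0.17 = 11.311.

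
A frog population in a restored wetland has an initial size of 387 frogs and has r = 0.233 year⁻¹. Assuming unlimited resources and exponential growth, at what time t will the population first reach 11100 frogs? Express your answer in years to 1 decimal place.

Set N₀·e^(rt) = 11100: e^(0.233·t) = 11100/387 = 28.682.
0.233·t = ln(28.682) = 3.3563, so t = 3.3563/0.233 = 14.405.

14.4 years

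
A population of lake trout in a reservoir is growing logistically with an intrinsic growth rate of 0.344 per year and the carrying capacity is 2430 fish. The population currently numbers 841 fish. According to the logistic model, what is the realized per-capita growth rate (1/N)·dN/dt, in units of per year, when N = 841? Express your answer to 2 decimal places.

(1/N)·dN/dt = r(1 − N/K) = 0.344 × (1 − 841/2430).
= 0.344 × 0.65391 = 0.22494.

0.22 per year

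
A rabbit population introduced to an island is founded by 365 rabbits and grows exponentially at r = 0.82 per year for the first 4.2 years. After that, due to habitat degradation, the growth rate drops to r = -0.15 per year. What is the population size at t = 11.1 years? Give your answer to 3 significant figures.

Phase 1: N(4.2) = 365·e^(0.82×4.2) = 365·e^3.444 = 11428.9.
Phase 2 runs for 11.1 − 4.2 = 6.9 years at r = -0.15.
N(11.1) = 11428.9·e^(-0.15×6.9) = 11428.9·e^-1.035 = 4059.83.

4060 rabbits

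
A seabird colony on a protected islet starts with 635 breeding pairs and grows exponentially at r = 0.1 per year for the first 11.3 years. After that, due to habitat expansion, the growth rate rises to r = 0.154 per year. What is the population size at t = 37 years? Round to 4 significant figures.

102900 breeding pairs

Phase 1: N(11.3) = 635·e^(0.1×11.3) = 635·e^1.13 = 1965.74.
Phase 2 runs for 37 − 11.3 = 25.7 years at r = 0.154.
N(37) = 1965.74·e^(0.154×25.7) = 1965.74·e^3.958 = 102891.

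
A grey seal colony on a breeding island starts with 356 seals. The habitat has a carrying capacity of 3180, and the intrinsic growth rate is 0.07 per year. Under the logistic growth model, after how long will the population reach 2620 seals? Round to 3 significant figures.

A = (K − N₀)/N₀ = (3180 − 356)/356 = 7.9326.
Solve 3180/(1 + 7.9326·e^(−0.07t)) = 2620: 1 + 7.9326·e^(−0.07t) = 1.2137, so e^(−0.07t) = 0.0269446.
−0.07·t = ln(0.0269446) = -3.614, so t = 3.614/0.07 = 51.628.

51.6 years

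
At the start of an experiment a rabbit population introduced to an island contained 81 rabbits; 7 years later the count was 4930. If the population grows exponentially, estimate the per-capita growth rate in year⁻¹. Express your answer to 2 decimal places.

0.59 per year

From N(t) = N₀·e^(rt): e^(r·7) = 4930/81 = 60.864.
r·7 = ln(60.864) = 4.1086, so r = 4.1086/7 = 0.58695.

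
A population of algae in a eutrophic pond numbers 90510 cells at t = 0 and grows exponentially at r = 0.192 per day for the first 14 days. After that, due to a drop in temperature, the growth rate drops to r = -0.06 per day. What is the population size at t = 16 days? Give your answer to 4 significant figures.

1180000 cells

Phase 1: N(14) = 90510·e^(0.192×14) = 90510·e^2.688 = 1.3307×10^6.
Phase 2 runs for 16 − 14 = 2 days at r = -0.06.
N(16) = 1.3307×10^6·e^(-0.06×2) = 1.3307×10^6·e^-0.12 = 1.180225×10^6.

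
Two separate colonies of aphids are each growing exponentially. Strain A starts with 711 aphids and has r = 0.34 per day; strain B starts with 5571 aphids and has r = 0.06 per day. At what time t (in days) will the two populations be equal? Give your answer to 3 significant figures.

7.35 days

Set 711·e^(0.34t) = 5571·e^(0.06t).
e^((0.34 − 0.06)t) = 5571/711 → e^(0.28·t) = 7.8354.
0.28·t = ln(7.8354) = 2.0587, so t = 2.0587/0.28 = 7.3523.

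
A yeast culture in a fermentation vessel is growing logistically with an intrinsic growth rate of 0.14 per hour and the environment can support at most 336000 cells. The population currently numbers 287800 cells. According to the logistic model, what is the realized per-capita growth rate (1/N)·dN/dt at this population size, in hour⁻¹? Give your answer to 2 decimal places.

(1/N)·dN/dt = r(1 − N/K) = 0.14 × (1 − 287800/336000).
= 0.14 × 0.14345 = 0.020083.

0.02 per hour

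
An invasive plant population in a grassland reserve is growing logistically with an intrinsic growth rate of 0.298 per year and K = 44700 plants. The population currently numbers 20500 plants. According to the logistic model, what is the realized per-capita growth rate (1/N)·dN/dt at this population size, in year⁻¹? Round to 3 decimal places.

0.161 per year

(1/N)·dN/dt = r(1 − N/K) = 0.298 × (1 − 20500/44700).
= 0.298 × 0.54139 = 0.16133.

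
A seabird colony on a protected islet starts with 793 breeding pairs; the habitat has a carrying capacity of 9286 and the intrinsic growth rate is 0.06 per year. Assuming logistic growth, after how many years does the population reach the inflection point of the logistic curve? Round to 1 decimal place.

39.5 years

Logistic growth is fastest at N = K/2 = 4643.
A = (K − N₀)/N₀ = 10.71. Set K/(1 + A·e^(−rt)) = K/2 → A·e^(−rt) = 1.
e^(−0.06t) = 1/10.71 = 0.093371, so t = ln(10.71)/0.06 = 2.3712/0.06 = 39.52.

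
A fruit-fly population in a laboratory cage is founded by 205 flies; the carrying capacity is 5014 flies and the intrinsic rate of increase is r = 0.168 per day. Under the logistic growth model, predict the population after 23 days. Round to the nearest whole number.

3360 flies

A = (K − N₀)/N₀ = (5014 − 205)/205 = 23.459.
N(t) = K/(1 + A·e^(−rt)) = 5014/(1 + 23.459×e^(−0.168×23)).
e^(−3.864) = 0.020984; denominator = 1 + 23.459×0.020984 = 1.4923.
N = 5014/1.4923 = 3360.02.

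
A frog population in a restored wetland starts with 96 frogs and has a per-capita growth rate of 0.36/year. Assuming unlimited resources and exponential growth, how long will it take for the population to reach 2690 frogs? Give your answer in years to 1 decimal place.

Set N₀·e^(rt) = 2690: e^(0.36·t) = 2690/96 = 28.021.
0.36·t = ln(28.021) = 3.3329, so t = 3.3329/0.36 = 9.2582.

9.3 years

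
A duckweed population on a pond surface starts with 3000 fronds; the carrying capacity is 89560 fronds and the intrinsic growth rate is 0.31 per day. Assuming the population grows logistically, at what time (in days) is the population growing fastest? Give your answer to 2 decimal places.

10.85 days

Logistic growth is fastest at N = K/2 = 44780.
A = (K − N₀)/N₀ = 28.853. Set K/(1 + A·e^(−rt)) = K/2 → A·e^(−rt) = 1.
e^(−0.31t) = 1/28.853 = 0.034658, so t = ln(28.853)/0.31 = 3.3622/0.31 = 10.846.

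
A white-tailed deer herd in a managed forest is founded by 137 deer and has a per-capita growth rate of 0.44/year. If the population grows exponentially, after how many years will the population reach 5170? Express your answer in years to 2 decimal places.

Set N₀·e^(rt) = 5170: e^(0.44·t) = 5170/137 = 37.737.
0.44·t = ln(37.737) = 3.6306, so t = 3.6306/0.44 = 8.2515.

8.25 years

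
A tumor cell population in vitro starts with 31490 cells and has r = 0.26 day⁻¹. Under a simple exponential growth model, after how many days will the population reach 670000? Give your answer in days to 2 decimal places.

11.76 days

Set N₀·e^(rt) = 670000: e^(0.26·t) = 670000/31490 = 21.277.
0.26·t = ln(21.277) = 3.0576, so t = 3.0576/0.26 = 11.76.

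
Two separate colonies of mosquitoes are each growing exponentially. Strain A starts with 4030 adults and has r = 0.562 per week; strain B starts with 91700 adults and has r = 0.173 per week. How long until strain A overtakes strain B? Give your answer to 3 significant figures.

8.03 weeks

Set 4030·e^(0.562t) = 91700·e^(0.173t).
e^((0.562 − 0.173)t) = 91700/4030 → e^(0.389·t) = 22.754.
0.389·t = ln(22.754) = 3.1248, so t = 3.1248/0.389 = 8.0328.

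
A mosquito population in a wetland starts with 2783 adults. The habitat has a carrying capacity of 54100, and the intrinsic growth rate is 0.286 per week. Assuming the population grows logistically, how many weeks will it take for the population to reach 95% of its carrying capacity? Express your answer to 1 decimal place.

A = (K − N₀)/N₀ = (54100 − 2783)/2783 = 18.439.
Solve 54100/(1 + 18.439·e^(−0.286t)) = 51395: 1 + 18.439·e^(−0.286t) = 1.0526, so e^(−0.286t) = 0.00285429.
−0.286·t = ln(0.00285429) = -5.8589, so t = 5.8589/0.286 = 20.486.

20.5 weeks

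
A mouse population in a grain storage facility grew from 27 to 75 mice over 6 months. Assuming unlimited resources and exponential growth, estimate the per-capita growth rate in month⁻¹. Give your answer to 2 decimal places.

From N(t) = N₀·e^(rt): e^(r·6) = 75/27 = 2.7778.
r·6 = ln(2.7778) = 1.0217, so r = 1.0217/6 = 0.17028.

0.17 per month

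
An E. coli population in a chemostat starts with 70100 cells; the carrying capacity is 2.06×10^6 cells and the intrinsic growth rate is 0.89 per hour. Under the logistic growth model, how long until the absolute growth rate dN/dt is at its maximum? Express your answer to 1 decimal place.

Logistic growth is fastest at N = K/2 = 1.03×10^6.
A = (K − N₀)/N₀ = 28.387. Set K/(1 + A·e^(−rt)) = K/2 → A·e^(−rt) = 1.
e^(−0.89t) = 1/28.387 = 0.0352279, so t = ln(28.387)/0.89 = 3.3459/0.89 = 3.7595.

3.8 hours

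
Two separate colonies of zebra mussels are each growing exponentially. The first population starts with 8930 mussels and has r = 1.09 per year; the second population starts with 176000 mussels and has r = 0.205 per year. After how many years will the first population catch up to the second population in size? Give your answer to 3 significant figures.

3.37 years

Set 8930·e^(1.09t) = 176000·e^(0.205t).
e^((1.09 − 0.205)t) = 176000/8930 → e^(0.885·t) = 19.709.
0.885·t = ln(19.709) = 2.9811, so t = 2.9811/0.885 = 3.3684.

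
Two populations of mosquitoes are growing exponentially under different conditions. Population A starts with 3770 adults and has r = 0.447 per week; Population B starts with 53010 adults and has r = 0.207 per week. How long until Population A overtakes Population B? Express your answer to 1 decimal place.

11.0 weeks

Set 3770·e^(0.447t) = 53010·e^(0.207t).
e^((0.447 − 0.207)t) = 53010/3770 → e^(0.24·t) = 14.061.
0.24·t = ln(14.061) = 2.6434, so t = 2.6434/0.24 = 11.014.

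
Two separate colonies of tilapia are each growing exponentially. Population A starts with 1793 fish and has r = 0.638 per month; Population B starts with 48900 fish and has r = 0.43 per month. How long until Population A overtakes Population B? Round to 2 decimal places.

Set 1793·e^(0.638t) = 48900·e^(0.43t).
e^((0.638 − 0.43)t) = 48900/1793 → e^(0.208·t) = 27.273.
0.208·t = ln(27.273) = 3.3059, so t = 3.3059/0.208 = 15.894.

15.89 months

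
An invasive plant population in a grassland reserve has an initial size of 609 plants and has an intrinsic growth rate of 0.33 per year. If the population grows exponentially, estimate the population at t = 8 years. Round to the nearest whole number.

N(t) = N₀·e^(rt) = 609 × e^(0.33×8) = 609 × e^2.64.
e^2.64 ≈ 14.013, so N ≈ 609 × 14.013 = 8534.04.

8534 plants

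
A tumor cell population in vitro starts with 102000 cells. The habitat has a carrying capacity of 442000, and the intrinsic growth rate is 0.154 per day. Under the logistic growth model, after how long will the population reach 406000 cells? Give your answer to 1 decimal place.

23.6 days

A = (K − N₀)/N₀ = (442000 − 102000)/102000 = 3.3333.
Solve 442000/(1 + 3.3333·e^(−0.154t)) = 406000: 1 + 3.3333·e^(−0.154t) = 1.0887, so e^(−0.154t) = 0.026601.
−0.154·t = ln(0.026601) = -3.6268, so t = 3.6268/0.154 = 23.551.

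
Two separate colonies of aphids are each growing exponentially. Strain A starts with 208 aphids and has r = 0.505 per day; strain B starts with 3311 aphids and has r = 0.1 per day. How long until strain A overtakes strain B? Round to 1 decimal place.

Set 208·e^(0.505t) = 3311·e^(0.1t).
e^((0.505 − 0.1)t) = 3311/208 → e^(0.405·t) = 15.918.
0.405·t = ln(15.918) = 2.7675, so t = 2.7675/0.405 = 6.8333.

6.8 days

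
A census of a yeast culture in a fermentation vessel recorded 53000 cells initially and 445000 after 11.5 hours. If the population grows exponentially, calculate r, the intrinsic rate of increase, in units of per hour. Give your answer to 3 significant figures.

From N(t) = N₀·e^(rt): e^(r·11.5) = 445000/53000 = 8.3962.
r·11.5 = ln(8.3962) = 2.1278, so r = 2.1278/11.5 = 0.18502.

0.185 per hour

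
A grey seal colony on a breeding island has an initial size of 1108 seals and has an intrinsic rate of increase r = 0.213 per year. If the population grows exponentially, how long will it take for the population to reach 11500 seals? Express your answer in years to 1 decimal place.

Set N₀·e^(rt) = 11500: e^(0.213·t) = 11500/1108 = 10.379.
0.213·t = ln(10.379) = 2.3398, so t = 2.3398/0.213 = 10.985.

11.0 years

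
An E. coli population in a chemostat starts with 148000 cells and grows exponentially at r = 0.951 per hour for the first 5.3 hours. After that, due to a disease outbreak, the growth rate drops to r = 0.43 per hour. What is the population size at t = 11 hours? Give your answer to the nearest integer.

Phase 1: N(5.3) = 148000·e^(0.951×5.3) = 148000·e^5.04 = 2.286842×10^7.
Phase 2 runs for 11 − 5.3 = 5.7 hours at r = 0.43.
N(11) = 2.286842×10^7·e^(0.43×5.7) = 2.286842×10^7·e^2.451 = 2.652723×10^8.

265272340 cells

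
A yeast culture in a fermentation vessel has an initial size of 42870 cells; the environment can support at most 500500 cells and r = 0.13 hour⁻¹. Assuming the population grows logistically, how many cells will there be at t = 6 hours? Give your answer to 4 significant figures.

A = (K − N₀)/N₀ = (500500 − 42870)/42870 = 10.675.
N(t) = K/(1 + A·e^(−rt)) = 500500/(1 + 10.675×e^(−0.13×6)).
e^(−0.78) = 0.45841; denominator = 1 + 10.675×0.45841 = 5.8934.
N = 500500/5.8934 = 84925.4.

84930 cells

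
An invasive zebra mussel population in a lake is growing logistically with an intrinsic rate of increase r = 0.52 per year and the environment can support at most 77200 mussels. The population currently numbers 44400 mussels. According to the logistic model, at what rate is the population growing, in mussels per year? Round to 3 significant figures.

9810 mussels per year

dN/dt = rN(1 − N/K) = 0.52 × 44400 × (1 − 44400/77200).
1 − 44400/77200 = 0.42487; dN/dt = 0.52 × 44400 × 0.42487 = 9809.4.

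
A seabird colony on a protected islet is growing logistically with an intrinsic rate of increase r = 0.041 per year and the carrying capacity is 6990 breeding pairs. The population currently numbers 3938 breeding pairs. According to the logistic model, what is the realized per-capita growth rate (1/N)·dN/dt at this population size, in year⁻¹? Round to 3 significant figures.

(1/N)·dN/dt = r(1 − N/K) = 0.041 × (1 − 3938/6990).
= 0.041 × 0.43662 = 0.017902.

0.0179 per year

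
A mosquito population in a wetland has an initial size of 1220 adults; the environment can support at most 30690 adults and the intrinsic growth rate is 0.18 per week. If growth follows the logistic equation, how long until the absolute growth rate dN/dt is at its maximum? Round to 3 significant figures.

Logistic growth is fastest at N = K/2 = 15345.
A = (K − N₀)/N₀ = 24.156. Set K/(1 + A·e^(−rt)) = K/2 → A·e^(−rt) = 1.
e^(−0.18t) = 1/24.156 = 0.041398, so t = ln(24.156)/0.18 = 3.1845/0.18 = 17.692.

17.7 weeks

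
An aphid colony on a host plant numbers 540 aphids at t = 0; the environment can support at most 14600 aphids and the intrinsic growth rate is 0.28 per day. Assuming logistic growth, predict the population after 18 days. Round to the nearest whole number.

A = (K − N₀)/N₀ = (14600 − 540)/540 = 26.037.
N(t) = K/(1 + A·e^(−rt)) = 14600/(1 + 26.037×e^(−0.28×18)).
e^(−5.04) = 0.0064737; denominator = 1 + 26.037×0.0064737 = 1.1686.
N = 14600/1.1686 = 12494.

12494 aphids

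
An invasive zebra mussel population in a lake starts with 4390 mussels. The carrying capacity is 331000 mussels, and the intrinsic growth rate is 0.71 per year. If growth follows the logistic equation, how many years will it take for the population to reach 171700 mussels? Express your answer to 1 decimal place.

A = (K − N₀)/N₀ = (331000 − 4390)/4390 = 74.399.
Solve 331000/(1 + 74.399·e^(−0.71t)) = 171700: 1 + 74.399·e^(−0.71t) = 1.9278, so e^(−0.71t) = 0.0124704.
−0.71·t = ln(0.0124704) = -4.3844, so t = 4.3844/0.71 = 6.1752.

6.2 years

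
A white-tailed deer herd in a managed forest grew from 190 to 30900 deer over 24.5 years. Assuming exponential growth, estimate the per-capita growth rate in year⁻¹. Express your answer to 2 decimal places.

From N(t) = N₀·e^(rt): e^(r·24.5) = 30900/190 = 162.63.
r·24.5 = ln(162.63) = 5.0915, so r = 5.0915/24.5 = 0.20782.

0.21 per year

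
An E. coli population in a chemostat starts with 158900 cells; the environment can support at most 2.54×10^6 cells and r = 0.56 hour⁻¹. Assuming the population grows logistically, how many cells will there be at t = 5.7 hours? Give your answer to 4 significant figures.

A = (K − N₀)/N₀ = (2.54×10^6 − 158900)/158900 = 14.985.
N(t) = K/(1 + A·e^(−rt)) = 2.54×10^6/(1 + 14.985×e^(−0.56×5.7)).
e^(−3.192) = 0.04109; denominator = 1 + 14.985×0.04109 = 1.6157.
N = 2.54×10^6/1.6157 = 1.572051×10^6.

1572000 cells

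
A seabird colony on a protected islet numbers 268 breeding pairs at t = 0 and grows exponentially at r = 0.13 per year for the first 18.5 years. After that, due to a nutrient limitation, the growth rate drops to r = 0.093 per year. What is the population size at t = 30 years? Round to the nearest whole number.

8651 breeding pairs

Phase 1: N(18.5) = 268·e^(0.13×18.5) = 268·e^2.405 = 2969.02.
Phase 2 runs for 30 − 18.5 = 11.5 years at r = 0.093.
N(30) = 2969.02·e^(0.093×11.5) = 2969.02·e^1.069 = 8651.49.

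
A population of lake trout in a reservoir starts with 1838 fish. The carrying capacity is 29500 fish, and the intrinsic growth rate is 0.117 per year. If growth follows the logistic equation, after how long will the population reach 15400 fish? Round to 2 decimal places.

A = (K − N₀)/N₀ = (29500 − 1838)/1838 = 15.05.
Solve 29500/(1 + 15.05·e^(−0.117t)) = 15400: 1 + 15.05·e^(−0.117t) = 1.9156, so e^(−0.117t) = 0.060836.
−0.117·t = ln(0.060836) = -2.7996, so t = 2.7996/0.117 = 23.928.

23.93 years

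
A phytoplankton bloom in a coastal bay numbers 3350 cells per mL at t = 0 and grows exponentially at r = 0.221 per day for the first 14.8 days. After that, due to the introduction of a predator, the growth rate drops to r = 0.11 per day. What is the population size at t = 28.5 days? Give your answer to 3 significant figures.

398000 cells per mL

Phase 1: N(14.8) = 3350·e^(0.221×14.8) = 3350·e^3.271 = 88213.5.
Phase 2 runs for 28.5 − 14.8 = 13.7 days at r = 0.11.
N(28.5) = 88213.5·e^(0.11×13.7) = 88213.5·e^1.507 = 398123.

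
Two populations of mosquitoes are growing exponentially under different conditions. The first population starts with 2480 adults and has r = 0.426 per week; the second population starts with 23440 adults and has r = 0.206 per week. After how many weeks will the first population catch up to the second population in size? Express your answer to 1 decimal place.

Set 2480·e^(0.426t) = 23440·e^(0.206t).
e^((0.426 − 0.206)t) = 23440/2480 → e^(0.22·t) = 9.4516.
0.22·t = ln(9.4516) = 2.2462, so t = 2.2462/0.22 = 10.21.

10.2 weeks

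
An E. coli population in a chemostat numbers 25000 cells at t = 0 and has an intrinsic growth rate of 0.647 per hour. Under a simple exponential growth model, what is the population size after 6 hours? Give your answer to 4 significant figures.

1213000 cells

N(t) = N₀·e^(rt) = 25000 × e^(0.647×6) = 25000 × e^3.882.
e^3.882 ≈ 48.521, so N ≈ 25000 × 48.521 = 1.213029×10^6.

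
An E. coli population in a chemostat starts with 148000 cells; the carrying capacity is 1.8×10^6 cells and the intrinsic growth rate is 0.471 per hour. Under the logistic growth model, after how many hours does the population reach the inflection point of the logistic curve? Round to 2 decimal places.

Logistic growth is fastest at N = K/2 = 900000.
A = (K − N₀)/N₀ = 11.162. Set K/(1 + A·e^(−rt)) = K/2 → A·e^(−rt) = 1.
e^(−0.471t) = 1/11.162 = 0.0895884, so t = ln(11.162)/0.471 = 2.4125/0.471 = 5.1221.

5.12 hours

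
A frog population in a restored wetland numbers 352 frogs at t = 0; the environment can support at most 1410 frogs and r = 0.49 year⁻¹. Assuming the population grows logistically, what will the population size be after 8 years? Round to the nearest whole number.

A = (K − N₀)/N₀ = (1410 − 352)/352 = 3.0057.
N(t) = K/(1 + A·e^(−rt)) = 1410/(1 + 3.0057×e^(−0.49×8)).
e^(−3.92) = 0.019841; denominator = 1 + 3.0057×0.019841 = 1.0596.
N = 1410/1.0596 = 1330.65.

1331 frogs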